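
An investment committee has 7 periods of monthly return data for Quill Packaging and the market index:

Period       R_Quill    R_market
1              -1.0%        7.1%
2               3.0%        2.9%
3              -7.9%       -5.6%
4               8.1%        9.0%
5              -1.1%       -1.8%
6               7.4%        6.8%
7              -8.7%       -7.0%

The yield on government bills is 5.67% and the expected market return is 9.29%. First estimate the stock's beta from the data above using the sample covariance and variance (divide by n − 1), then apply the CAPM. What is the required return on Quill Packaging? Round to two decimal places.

9.02%

Mean R_i = (-1.0 + 3.0 − 7.9 + 8.1 − 1.1 + 7.4 − 8.7) / 7 = -0.0286%
Mean R_m = (7.1 + 2.9 − 5.6 + 9.0 − 1.8 + 6.8 − 7.0) / 7 = 1.6286%
Σ(R_i − R̄_i)(R_m − R̄_m) = 232.2657  ⇒  Cov = 232.2657 / 6 = 38.7110
Σ(R_m − R̄_m)² = 251.0943  ⇒  Var(R_m) = 251.0943 / 6 = 41.8491
β = Cov / Var(R_m) = 38.7110 / 41.8491 = 0.9250
MRP = 9.29% − 5.67% = 3.62%
E(R) = R_f + β × MRP = 5.67% + 0.9250 × 3.62% = 9.02%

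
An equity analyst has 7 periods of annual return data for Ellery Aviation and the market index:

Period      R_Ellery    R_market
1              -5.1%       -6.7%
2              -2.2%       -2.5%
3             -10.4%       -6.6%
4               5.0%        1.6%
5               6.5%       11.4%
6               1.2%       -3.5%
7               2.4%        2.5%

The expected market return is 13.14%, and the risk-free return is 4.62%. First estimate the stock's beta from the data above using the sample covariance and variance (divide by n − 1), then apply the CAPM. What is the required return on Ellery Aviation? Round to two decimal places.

Mean R_i = (-5.1 − 2.2 − 10.4 + 5.0 + 6.5 + 1.2 + 2.4) / 7 = -0.3714%
Mean R_m = (-6.7 − 2.5 − 6.6 + 1.6 + 11.4 − 3.5 + 2.5) / 7 = -0.5429%
Σ(R_i − R̄_i)(R_m − R̄_m) = 190.7986  ⇒  Cov = 190.7986 / 6 = 31.7998
Σ(R_m − R̄_m)² = 243.6571  ⇒  Var(R_m) = 243.6571 / 6 = 40.6095
β = Cov / Var(R_m) = 31.7998 / 40.6095 = 0.7831
MRP = 13.14% − 4.62% = 8.52%
E(R) = R_f + β × MRP = 4.62% + 0.7831 × 8.52% = 11.29%

11.29%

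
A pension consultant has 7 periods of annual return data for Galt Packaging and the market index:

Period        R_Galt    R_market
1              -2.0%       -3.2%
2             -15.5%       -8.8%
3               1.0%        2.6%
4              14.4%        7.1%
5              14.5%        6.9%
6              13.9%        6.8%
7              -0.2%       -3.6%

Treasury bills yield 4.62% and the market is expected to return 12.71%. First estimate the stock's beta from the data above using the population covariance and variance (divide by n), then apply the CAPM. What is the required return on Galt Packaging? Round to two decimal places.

18.40%

Mean R_i = (-2.0 − 15.5 + 1.0 + 14.4 + 14.5 + 13.9 − 0.2) / 7 = 3.7286%
Mean R_m = (-3.2 − 8.8 + 2.6 + 7.1 + 6.9 + 6.8 − 3.6) / 7 = 1.1143%
Σ(R_i − R̄_i)(R_m − R̄_m) = 413.8471  ⇒  Cov = 413.8471 / 7 = 59.1210
Σ(R_m − R̄_m)² = 242.9686  ⇒  Var(R_m) = 242.9686 / 7 = 34.7098
β = Cov / Var(R_m) = 59.1210 / 34.7098 = 1.7033
MRP = 12.71% − 4.62% = 8.09%
E(R) = R_f + β × MRP = 4.62% + 1.7033 × 8.09% = 18.40%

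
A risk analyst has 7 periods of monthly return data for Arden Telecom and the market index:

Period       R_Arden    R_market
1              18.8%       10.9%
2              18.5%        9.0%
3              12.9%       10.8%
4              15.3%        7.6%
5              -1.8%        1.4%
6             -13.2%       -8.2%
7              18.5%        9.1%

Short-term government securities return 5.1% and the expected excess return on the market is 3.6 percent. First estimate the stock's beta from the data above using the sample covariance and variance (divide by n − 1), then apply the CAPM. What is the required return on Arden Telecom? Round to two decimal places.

Mean R_i = (18.8 + 18.5 + 12.9 + 15.3 − 1.8 − 13.2 + 18.5) / 7 = 9.8571%
Mean R_m = (10.9 + 9.0 + 10.8 + 7.6 + 1.4 − 8.2 + 9.1) / 7 = 5.8000%
Σ(R_i − R̄_i)(R_m − R̄_m) = 500.8900  ⇒  Cov = 500.8900 / 6 = 83.4817
Σ(R_m − R̄_m)² = 290.7400  ⇒  Var(R_m) = 290.7400 / 6 = 48.4567
β = Cov / Var(R_m) = 83.4817 / 48.4567 = 1.7228
E(R) = R_f + β × MRP = 5.1% + 1.7228 × 3.6% = 11.30%

11.30%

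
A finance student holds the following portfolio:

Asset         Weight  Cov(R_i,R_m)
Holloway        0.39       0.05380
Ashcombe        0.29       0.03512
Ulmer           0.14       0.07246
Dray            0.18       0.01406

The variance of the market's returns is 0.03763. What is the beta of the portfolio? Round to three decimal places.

β_Holloway = 0.05380 / 0.03763 = 1.4297
β_Ashcombe = 0.03512 / 0.03763 = 0.9333
β_Ulmer = 0.07246 / 0.03763 = 1.9256
β_Dray = 0.01406 / 0.03763 = 0.3736
β_P = Σ w_i β_i = 0.39×1.4297 + 0.29×0.9333 + 0.14×1.9256 + 0.18×0.3736 = 1.1651

1.165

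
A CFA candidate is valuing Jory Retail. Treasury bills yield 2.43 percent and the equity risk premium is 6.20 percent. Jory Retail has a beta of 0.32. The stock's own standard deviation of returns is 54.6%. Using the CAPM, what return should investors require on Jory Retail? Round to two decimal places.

E(R) = R_f + β × MRP = 2.43% + 0.32 × 6.20% = 4.41%

4.41%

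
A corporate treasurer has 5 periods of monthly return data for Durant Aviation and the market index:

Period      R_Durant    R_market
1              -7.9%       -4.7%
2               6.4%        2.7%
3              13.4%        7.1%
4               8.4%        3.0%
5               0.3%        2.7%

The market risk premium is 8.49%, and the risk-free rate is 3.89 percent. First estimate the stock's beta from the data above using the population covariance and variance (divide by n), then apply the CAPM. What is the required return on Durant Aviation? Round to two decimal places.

19.18%

Mean R_i = (-7.9 + 6.4 + 13.4 + 8.4 + 0.3) / 5 = 4.1200%
Mean R_m = (-4.7 + 2.7 + 7.1 + 3.0 + 2.7) / 5 = 2.1600%
Σ(R_i − R̄_i)(R_m − R̄_m) = 131.0640  ⇒  Cov = 131.0640 / 5 = 26.2128
Σ(R_m − R̄_m)² = 72.7520  ⇒  Var(R_m) = 72.7520 / 5 = 14.5504
β = Cov / Var(R_m) = 26.2128 / 14.5504 = 1.8015
E(R) = R_f + β × MRP = 3.89% + 1.8015 × 8.49% = 19.18%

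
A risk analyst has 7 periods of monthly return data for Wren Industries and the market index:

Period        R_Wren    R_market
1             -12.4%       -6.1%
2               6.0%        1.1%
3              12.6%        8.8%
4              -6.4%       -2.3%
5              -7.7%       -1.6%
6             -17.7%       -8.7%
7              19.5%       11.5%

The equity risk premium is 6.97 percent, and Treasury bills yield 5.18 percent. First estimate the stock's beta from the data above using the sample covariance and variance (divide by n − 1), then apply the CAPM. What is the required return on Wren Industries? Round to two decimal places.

17.85%

Mean R_i = (-12.4 + 6.0 + 12.6 − 6.4 − 7.7 − 17.7 + 19.5) / 7 = -0.8714%
Mean R_m = (-6.1 + 1.1 + 8.8 − 2.3 − 1.6 − 8.7 + 11.5) / 7 = 0.3857%
Σ(R_i − R̄_i)(R_m − R̄_m) = 600.7529  ⇒  Cov = 600.7529 / 6 = 100.1255
Σ(R_m − R̄_m)² = 330.6086  ⇒  Var(R_m) = 330.6086 / 6 = 55.1014
β = Cov / Var(R_m) = 100.1255 / 55.1014 = 1.8171
E(R) = R_f + β × MRP = 5.18% + 1.8171 × 6.97% = 17.85%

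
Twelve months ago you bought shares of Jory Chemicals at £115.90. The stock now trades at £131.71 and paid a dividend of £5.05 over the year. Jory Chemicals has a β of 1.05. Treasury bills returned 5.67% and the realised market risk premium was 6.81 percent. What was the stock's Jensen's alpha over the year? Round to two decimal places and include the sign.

Realised HPR = (P1 + D1 − P0) / P0 = (131.71 + 5.05 − 115.90) / 115.90 = 20.86 / 115.90 = 17.9983%
CAPM required = R_f + β·MRP = 5.67% + 1.05 × 6.81% = 12.8205%
α = realised − required = 17.9983% − 12.8205% = +5.18%

+5.18%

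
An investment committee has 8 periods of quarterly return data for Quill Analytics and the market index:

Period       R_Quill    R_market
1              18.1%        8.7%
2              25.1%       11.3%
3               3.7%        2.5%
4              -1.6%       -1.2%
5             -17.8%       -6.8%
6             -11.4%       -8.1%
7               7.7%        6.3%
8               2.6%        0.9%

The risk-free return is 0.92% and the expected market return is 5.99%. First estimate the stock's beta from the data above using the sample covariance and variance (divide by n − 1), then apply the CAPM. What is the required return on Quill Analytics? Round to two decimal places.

10.93%

Mean R_i = (18.1 + 25.1 + 3.7 − 1.6 − 17.8 − 11.4 + 7.7 + 2.6) / 8 = 3.3000%
Mean R_m = (8.7 + 11.3 + 2.5 − 1.2 − 6.8 − 8.1 + 6.3 + 0.9) / 8 = 1.7000%
Σ(R_i − R̄_i)(R_m − R̄_m) = 671.6200  ⇒  Cov = 671.6200 / 7 = 95.9457
Σ(R_m − R̄_m)² = 340.3000  ⇒  Var(R_m) = 340.3000 / 7 = 48.6143
β = Cov / Var(R_m) = 95.9457 / 48.6143 = 1.9736
MRP = 5.99% − 0.92% = 5.07%
E(R) = R_f + β × MRP = 0.92% + 1.9736 × 5.07% = 10.93%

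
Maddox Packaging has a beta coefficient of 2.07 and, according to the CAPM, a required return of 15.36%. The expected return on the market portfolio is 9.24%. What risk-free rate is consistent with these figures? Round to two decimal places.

E(R) = R_f + β(E(R_m) − R_f) = R_f(1 − β) + β·E(R_m)
15.36% = R_f × (1 − 2.07) + 2.07 × 9.24%
15.36% = R_f × -1.07 + 19.1268%
R_f = (15.36% − 19.1268%) / -1.07 = 3.52%

3.52%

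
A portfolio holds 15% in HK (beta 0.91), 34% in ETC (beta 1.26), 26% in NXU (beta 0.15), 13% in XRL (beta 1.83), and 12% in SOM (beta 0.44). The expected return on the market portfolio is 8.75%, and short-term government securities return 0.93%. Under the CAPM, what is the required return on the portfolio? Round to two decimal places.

7.93%

β_P = Σ w_i β_i = 0.15×0.91 + 0.34×1.26 + 0.26×0.15 + 0.13×1.83 + 0.12×0.44 = 0.8946
MRP = 8.75% − 0.93% = 7.82%
E(R_P) = R_f + β_P × MRP = 0.93% + 0.8946 × 7.82% = 7.93%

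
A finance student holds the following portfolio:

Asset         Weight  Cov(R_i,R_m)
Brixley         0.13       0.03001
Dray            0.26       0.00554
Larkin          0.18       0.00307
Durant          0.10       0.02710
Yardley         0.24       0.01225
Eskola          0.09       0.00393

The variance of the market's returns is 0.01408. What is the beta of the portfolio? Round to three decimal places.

β_Brixley = 0.03001 / 0.01408 = 2.1314
β_Dray = 0.00554 / 0.01408 = 0.3935
β_Larkin = 0.00307 / 0.01408 = 0.2180
β_Durant = 0.02710 / 0.01408 = 1.9247
β_Yardley = 0.01225 / 0.01408 = 0.8700
β_Eskola = 0.00393 / 0.01408 = 0.2791
β_P = Σ w_i β_i = 0.13×2.1314 + 0.26×0.3935 + 0.18×0.2180 + 0.10×1.9247 + 0.24×0.8700 + 0.09×0.2791 = 0.8450

0.845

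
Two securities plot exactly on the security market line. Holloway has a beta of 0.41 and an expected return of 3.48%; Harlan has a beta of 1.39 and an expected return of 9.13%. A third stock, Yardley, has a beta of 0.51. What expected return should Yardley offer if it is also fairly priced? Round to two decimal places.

4.06%

MRP (SML slope) = (9.13% − 3.48%) / (1.39 − 0.41) = 5.65% / 0.98 = 5.7653%
R_f (intercept) = 3.48% − 0.41 × 5.7653% = 1.1162%
E(R_Yardley) = R_f + β × MRP = 1.1162% + 0.51 × 5.7653% = 4.06%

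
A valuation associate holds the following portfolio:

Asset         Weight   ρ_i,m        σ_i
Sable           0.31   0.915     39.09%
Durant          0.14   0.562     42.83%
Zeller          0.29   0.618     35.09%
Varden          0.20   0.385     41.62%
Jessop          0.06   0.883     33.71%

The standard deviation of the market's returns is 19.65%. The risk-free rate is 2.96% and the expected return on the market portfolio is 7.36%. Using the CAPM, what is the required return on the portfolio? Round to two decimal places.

8.72%

β_Sable = 0.915 × 39.09% / 19.65% = 1.8202
β_Durant = 0.562 × 42.83% / 19.65% = 1.2250
β_Zeller = 0.618 × 35.09% / 19.65% = 1.1036
β_Varden = 0.385 × 41.62% / 19.65% = 0.8155
β_Jessop = 0.883 × 33.71% / 19.65% = 1.5148
β_P = Σ w_i β_i = 0.31×1.8202 + 0.14×1.2250 + 0.29×1.1036 + 0.20×0.8155 + 0.06×1.5148 = 1.3098
MRP = 7.36% − 2.96% = 4.40%
E(R_P) = R_f + β_P × MRP = 2.96% + 1.3098 × 4.40% = 8.72%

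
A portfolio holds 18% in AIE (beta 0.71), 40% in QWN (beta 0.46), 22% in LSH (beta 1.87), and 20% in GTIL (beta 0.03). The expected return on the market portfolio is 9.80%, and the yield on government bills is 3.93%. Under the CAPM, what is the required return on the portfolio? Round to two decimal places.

β_P = Σ w_i β_i = 0.18×0.71 + 0.40×0.46 + 0.22×1.87 + 0.20×0.03 = 0.7292
MRP = 9.80% − 3.93% = 5.87%
E(R_P) = R_f + β_P × MRP = 3.93% + 0.7292 × 5.87% = 8.21%

8.21%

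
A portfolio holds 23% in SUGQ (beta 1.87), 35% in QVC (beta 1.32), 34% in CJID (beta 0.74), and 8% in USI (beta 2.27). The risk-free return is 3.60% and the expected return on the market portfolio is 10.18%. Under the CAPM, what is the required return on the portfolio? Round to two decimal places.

β_P = Σ w_i β_i = 0.23×1.87 + 0.35×1.32 + 0.34×0.74 + 0.08×2.27 = 1.3253
MRP = 10.18% − 3.60% = 6.58%
E(R_P) = R_f + β_P × MRP = 3.60% + 1.3253 × 6.58% = 12.32%

12.32%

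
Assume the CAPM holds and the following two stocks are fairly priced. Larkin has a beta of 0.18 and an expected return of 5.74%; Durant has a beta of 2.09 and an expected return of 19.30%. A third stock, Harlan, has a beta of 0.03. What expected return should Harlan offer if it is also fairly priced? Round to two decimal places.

MRP (SML slope) = (19.30% − 5.74%) / (2.09 − 0.18) = 13.56% / 1.91 = 7.0995%
R_f (intercept) = 5.74% − 0.18 × 7.0995% = 4.4621%
E(R_Harlan) = R_f + β × MRP = 4.4621% + 0.03 × 7.0995% = 4.68%

4.68%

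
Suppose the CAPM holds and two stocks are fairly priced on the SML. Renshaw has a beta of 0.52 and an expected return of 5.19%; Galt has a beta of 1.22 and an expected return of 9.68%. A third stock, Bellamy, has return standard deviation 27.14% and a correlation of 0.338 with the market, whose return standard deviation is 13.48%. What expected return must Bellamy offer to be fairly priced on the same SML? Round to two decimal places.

MRP = (9.68% − 5.19%) / (1.22 − 0.52) = 6.4143%
R_f = 5.19% − 0.52 × 6.4143% = 1.8546%
β_Bellamy = ρ·σ_i/σ_m = 0.338 × 27.14 / 13.48 = 0.6805
E(R_Bellamy) = R_f + β × MRP = 1.8546% + 0.6805 × 6.4143% = 6.22%

6.22%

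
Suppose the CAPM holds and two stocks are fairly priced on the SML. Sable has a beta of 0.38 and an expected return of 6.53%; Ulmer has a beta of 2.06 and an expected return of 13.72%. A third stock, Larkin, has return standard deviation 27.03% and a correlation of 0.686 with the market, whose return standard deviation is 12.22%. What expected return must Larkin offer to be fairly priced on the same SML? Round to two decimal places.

11.40%

MRP = (13.72% − 6.53%) / (2.06 − 0.38) = 4.2798%
R_f = 6.53% − 0.38 × 4.2798% = 4.9037%
β_Larkin = ρ·σ_i/σ_m = 0.686 × 27.03 / 12.22 = 1.5174
E(R_Larkin) = R_f + β × MRP = 4.9037% + 1.5174 × 4.2798% = 11.40%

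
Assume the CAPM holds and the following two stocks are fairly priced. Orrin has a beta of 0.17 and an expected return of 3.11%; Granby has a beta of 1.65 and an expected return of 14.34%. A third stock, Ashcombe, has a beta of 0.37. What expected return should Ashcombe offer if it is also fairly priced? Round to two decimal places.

MRP (SML slope) = (14.34% − 3.11%) / (1.65 − 0.17) = 11.23% / 1.48 = 7.5878%
R_f (intercept) = 3.11% − 0.17 × 7.5878% = 1.8201%
E(R_Ashcombe) = R_f + β × MRP = 1.8201% + 0.37 × 7.5878% = 4.63%

4.63%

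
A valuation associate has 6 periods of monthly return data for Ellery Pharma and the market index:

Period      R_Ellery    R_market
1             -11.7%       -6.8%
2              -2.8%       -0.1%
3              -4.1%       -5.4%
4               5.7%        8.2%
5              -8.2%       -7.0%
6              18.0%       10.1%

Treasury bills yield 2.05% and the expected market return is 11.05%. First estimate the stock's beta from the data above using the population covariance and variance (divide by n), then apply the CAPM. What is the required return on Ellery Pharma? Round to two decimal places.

13.93%

Mean R_i = (-11.7 − 2.8 − 4.1 + 5.7 − 8.2 + 18.0) / 6 = -0.5167%
Mean R_m = (-6.8 − 0.1 − 5.4 + 8.2 − 7.0 + 10.1) / 6 = -0.1667%
Σ(R_i − R̄_i)(R_m − R̄_m) = 387.4033  ⇒  Cov = 387.4033 / 6 = 64.5672
Σ(R_m − R̄_m)² = 293.4933  ⇒  Var(R_m) = 293.4933 / 6 = 48.9156
β = Cov / Var(R_m) = 64.5672 / 48.9156 = 1.3200
MRP = 11.05% − 2.05% = 9.00%
E(R) = R_f + β × MRP = 2.05% + 1.3200 × 9.00% = 13.93%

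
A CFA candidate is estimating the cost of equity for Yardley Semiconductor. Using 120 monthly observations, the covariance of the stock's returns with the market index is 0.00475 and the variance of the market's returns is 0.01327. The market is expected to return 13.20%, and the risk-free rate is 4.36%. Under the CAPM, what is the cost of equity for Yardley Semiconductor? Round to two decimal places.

7.52%

β = Cov(R_i, R_m) / Var(R_m) = 0.00475 / 0.01327 = 0.3580
MRP = 13.20% − 4.36% = 8.84%
E(R) = R_f + β × MRP = 4.36% + 0.3580 × 8.84% = 7.52%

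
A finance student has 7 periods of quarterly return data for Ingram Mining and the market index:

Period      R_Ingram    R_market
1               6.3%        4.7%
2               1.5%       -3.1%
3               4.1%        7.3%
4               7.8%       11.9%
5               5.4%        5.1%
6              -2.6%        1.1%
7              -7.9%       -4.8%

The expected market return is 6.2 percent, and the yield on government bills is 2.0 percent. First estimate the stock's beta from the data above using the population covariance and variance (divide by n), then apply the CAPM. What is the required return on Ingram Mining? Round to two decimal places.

5.34%

Mean R_i = (6.3 + 1.5 + 4.1 + 7.8 + 5.4 − 2.6 − 7.9) / 7 = 2.0857%
Mean R_m = (4.7 − 3.1 + 7.3 + 11.9 + 5.1 + 1.1 − 4.8) / 7 = 3.1714%
Σ(R_i − R̄_i)(R_m − R̄_m) = 164.0071  ⇒  Cov = 164.0071 / 7 = 23.4296
Σ(R_m − R̄_m)² = 206.4543  ⇒  Var(R_m) = 206.4543 / 7 = 29.4935
β = Cov / Var(R_m) = 23.4296 / 29.4935 = 0.7944
MRP = 6.2% − 2.0% = 4.20%
E(R) = R_f + β × MRP = 2.0% + 0.7944 × 4.2% = 5.34%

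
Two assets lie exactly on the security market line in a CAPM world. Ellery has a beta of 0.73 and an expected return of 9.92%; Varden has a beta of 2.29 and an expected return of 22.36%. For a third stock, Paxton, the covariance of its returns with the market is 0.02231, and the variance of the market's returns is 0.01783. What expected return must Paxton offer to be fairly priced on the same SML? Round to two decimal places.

14.08%

MRP = (22.36% − 9.92%) / (2.29 − 0.73) = 7.9744%
R_f = 9.92% − 0.73 × 7.9744% = 4.0987%
β_Paxton = Cov / Var(R_m) = 0.02231 / 0.01783 = 1.2513
E(R_Paxton) = R_f + β × MRP = 4.0987% + 1.2513 × 7.9744% = 14.08%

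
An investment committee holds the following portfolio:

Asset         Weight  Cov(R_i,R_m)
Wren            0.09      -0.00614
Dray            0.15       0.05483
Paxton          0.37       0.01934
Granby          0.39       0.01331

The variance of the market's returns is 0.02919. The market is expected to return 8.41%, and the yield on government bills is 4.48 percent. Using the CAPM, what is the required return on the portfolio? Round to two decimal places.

β_Wren = -0.00614 / 0.02919 = -0.2103
β_Dray = 0.05483 / 0.02919 = 1.8784
β_Paxton = 0.01934 / 0.02919 = 0.6626
β_Granby = 0.01331 / 0.02919 = 0.4560
β_P = Σ w_i β_i = 0.09×-0.2103 + 0.15×1.8784 + 0.37×0.6626 + 0.39×0.4560 = 0.6858
MRP = 8.41% − 4.48% = 3.93%
E(R_P) = R_f + β_P × MRP = 4.48% + 0.6858 × 3.93% = 7.18%

7.18%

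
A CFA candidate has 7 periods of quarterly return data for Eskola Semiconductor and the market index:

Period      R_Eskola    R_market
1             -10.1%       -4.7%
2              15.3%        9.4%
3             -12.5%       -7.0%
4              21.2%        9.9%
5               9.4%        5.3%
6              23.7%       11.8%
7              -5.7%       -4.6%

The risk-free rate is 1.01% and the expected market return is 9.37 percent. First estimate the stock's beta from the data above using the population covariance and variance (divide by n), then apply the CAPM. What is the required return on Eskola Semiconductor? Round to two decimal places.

Mean R_i = (-10.1 + 15.3 − 12.5 + 21.2 + 9.4 + 23.7 − 5.7) / 7 = 5.9000%
Mean R_m = (-4.7 + 9.4 − 7.0 + 9.9 + 5.3 + 11.8 − 4.6) / 7 = 2.8714%
Σ(R_i − R̄_i)(R_m − R̄_m) = 725.7800  ⇒  Cov = 725.7800 / 7 = 103.6829
Σ(R_m − R̄_m)² = 388.2343  ⇒  Var(R_m) = 388.2343 / 7 = 55.4620
β = Cov / Var(R_m) = 103.6829 / 55.4620 = 1.8694
MRP = 9.37% − 1.01% = 8.36%
E(R) = R_f + β × MRP = 1.01% + 1.8694 × 8.36% = 16.64%

16.64%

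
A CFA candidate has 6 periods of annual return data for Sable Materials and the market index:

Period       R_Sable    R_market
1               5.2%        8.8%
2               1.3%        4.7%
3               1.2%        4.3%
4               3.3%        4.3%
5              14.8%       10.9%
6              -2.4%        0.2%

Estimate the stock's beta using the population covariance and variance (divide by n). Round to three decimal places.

1.432

Mean R_i = (5.2 + 1.3 + 1.2 + 3.3 + 14.8 − 2.4) / 6 = 3.9000%
Mean R_m = (8.8 + 4.7 + 4.3 + 4.3 + 10.9 + 0.2) / 6 = 5.5333%
Σ(R_i − R̄_i)(R_m − R̄_m) = 102.5800  ⇒  Cov = 102.5800 / 6 = 17.0967
Σ(R_m − R̄_m)² = 71.6533  ⇒  Var(R_m) = 71.6533 / 6 = 11.9422
β = Cov / Var(R_m) = 17.0967 / 11.9422 = 1.4316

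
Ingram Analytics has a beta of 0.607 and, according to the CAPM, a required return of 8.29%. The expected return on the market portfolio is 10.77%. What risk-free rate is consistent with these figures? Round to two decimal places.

E(R) = R_f + β(E(R_m) − R_f) = R_f(1 − β) + β·E(R_m)
8.29% = R_f × (1 − 0.607) + 0.607 × 10.77%
8.29% = R_f × 0.393 + 6.53739%
R_f = (8.29% − 6.53739%) / 0.393 = 4.46%

4.46%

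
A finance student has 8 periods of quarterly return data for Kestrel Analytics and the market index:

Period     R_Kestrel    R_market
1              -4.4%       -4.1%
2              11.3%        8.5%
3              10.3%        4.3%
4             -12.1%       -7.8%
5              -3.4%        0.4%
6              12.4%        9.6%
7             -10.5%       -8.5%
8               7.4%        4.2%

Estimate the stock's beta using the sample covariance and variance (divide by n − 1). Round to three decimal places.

1.396

Mean R_i = (-4.4 + 11.3 + 10.3 − 12.1 − 3.4 + 12.4 − 10.5 + 7.4) / 8 = 1.3750%
Mean R_m = (-4.1 + 8.5 + 4.3 − 7.8 + 0.4 + 9.6 − 8.5 + 4.2) / 8 = 0.8250%
Σ(R_i − R̄_i)(R_m − R̄_m) = 481.6950  ⇒  Cov = 481.6950 / 7 = 68.8136
Σ(R_m − R̄_m)² = 345.1550  ⇒  Var(R_m) = 345.1550 / 7 = 49.3079
β = Cov / Var(R_m) = 68.8136 / 49.3079 = 1.3956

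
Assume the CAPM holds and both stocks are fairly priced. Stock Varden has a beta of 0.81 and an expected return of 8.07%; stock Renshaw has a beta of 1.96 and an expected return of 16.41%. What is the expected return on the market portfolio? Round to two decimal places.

9.45%

Both satisfy E(R) = R_f + β·MRP, so the slope of the SML is
MRP = (16.41% − 8.07%) / (1.96 − 0.81) = 8.34% / 1.15 = 7.2522%
R_f = E(R_Varden) − β_Varden·MRP = 8.07% − 0.81 × 7.2522% = 2.1957%
E(R_m) = R_f + MRP = 2.1957% + 7.2522% = 9.45%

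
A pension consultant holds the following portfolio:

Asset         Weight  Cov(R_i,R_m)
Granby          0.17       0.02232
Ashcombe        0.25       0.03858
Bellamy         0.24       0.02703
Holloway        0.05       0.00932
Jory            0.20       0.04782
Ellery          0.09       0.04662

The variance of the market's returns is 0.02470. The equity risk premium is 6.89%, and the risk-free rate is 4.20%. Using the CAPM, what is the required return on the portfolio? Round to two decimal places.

13.73%

β_Granby = 0.02232 / 0.02470 = 0.9036
β_Ashcombe = 0.03858 / 0.02470 = 1.5619
β_Bellamy = 0.02703 / 0.02470 = 1.0943
β_Holloway = 0.00932 / 0.02470 = 0.3773
β_Jory = 0.04782 / 0.02470 = 1.9360
β_Ellery = 0.04662 / 0.02470 = 1.8874
β_P = Σ w_i β_i = 0.17×0.9036 + 0.25×1.5619 + 0.24×1.0943 + 0.05×0.3773 + 0.20×1.9360 + 0.09×1.8874 = 1.3827
E(R_P) = R_f + β_P × MRP = 4.20% + 1.3827 × 6.89% = 13.73%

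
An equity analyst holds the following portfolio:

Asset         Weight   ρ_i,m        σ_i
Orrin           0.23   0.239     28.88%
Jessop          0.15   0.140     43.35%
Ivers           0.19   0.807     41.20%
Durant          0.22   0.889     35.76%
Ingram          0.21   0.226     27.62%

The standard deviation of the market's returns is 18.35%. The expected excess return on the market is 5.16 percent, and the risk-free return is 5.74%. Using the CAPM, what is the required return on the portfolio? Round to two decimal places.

10.55%

β_Orrin = 0.239 × 28.88% / 18.35% = 0.3761
β_Jessop = 0.140 × 43.35% / 18.35% = 0.3307
β_Ivers = 0.807 × 41.20% / 18.35% = 1.8119
β_Durant = 0.889 × 35.76% / 18.35% = 1.7325
β_Ingram = 0.226 × 27.62% / 18.35% = 0.3402
β_P = Σ w_i β_i = 0.23×0.3761 + 0.15×0.3307 + 0.19×1.8119 + 0.22×1.7325 + 0.21×0.3402 = 0.9330
E(R_P) = R_f + β_P × MRP = 5.74% + 0.9330 × 5.16% = 10.55%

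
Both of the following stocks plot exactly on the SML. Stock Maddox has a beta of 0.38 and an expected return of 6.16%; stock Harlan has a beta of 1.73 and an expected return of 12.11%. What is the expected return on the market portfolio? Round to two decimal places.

8.89%

Both satisfy E(R) = R_f + β·MRP, so the slope of the SML is
MRP = (12.11% − 6.16%) / (1.73 − 0.38) = 5.95% / 1.35 = 4.4074%
R_f = E(R_Maddox) − β_Maddox·MRP = 6.16% − 0.38 × 4.4074% = 4.4852%
E(R_m) = R_f + MRP = 4.4852% + 4.4074% = 8.89%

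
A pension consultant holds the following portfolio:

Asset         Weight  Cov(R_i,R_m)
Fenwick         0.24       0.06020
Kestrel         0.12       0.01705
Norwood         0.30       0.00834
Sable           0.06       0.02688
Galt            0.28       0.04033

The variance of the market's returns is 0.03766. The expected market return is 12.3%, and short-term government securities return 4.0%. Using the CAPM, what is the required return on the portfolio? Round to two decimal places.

β_Fenwick = 0.06020 / 0.03766 = 1.5985
β_Kestrel = 0.01705 / 0.03766 = 0.4527
β_Norwood = 0.00834 / 0.03766 = 0.2215
β_Sable = 0.02688 / 0.03766 = 0.7138
β_Galt = 0.04033 / 0.03766 = 1.0709
β_P = Σ w_i β_i = 0.24×1.5985 + 0.12×0.4527 + 0.30×0.2215 + 0.06×0.7138 + 0.28×1.0709 = 0.8471
MRP = 12.3% − 4.0% = 8.30%
E(R_P) = R_f + β_P × MRP = 4.0% + 0.8471 × 8.3% = 11.03%

11.03%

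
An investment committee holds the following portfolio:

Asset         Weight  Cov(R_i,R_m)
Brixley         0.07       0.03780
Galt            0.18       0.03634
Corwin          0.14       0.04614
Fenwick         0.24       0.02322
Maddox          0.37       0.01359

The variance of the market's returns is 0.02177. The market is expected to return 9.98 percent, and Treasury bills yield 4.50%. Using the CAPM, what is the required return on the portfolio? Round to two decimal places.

11.11%

β_Brixley = 0.03780 / 0.02177 = 1.7363
β_Galt = 0.03634 / 0.02177 = 1.6693
β_Corwin = 0.04614 / 0.02177 = 2.1194
β_Fenwick = 0.02322 / 0.02177 = 1.0666
β_Maddox = 0.01359 / 0.02177 = 0.6243
β_P = Σ w_i β_i = 0.07×1.7363 + 0.18×1.6693 + 0.14×2.1194 + 0.24×1.0666 + 0.37×0.6243 = 1.2057
MRP = 9.98% − 4.50% = 5.48%
E(R_P) = R_f + β_P × MRP = 4.50% + 1.2057 × 5.48% = 11.11%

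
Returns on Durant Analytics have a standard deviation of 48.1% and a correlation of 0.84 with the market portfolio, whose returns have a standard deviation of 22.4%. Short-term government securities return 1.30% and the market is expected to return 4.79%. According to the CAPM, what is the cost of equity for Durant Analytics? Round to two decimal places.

7.60%

β = ρ × σ_i / σ_m = 0.84 × 48.1% / 22.4% = 1.8038
MRP = 4.79% − 1.30% = 3.49%
E(R) = 1.30% + 1.8038 × 3.49% = 7.60%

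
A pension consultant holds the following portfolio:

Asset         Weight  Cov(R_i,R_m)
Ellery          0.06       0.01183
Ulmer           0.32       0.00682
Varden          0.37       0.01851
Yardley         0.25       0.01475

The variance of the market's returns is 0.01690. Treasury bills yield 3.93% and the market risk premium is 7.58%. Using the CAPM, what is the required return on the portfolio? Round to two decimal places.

9.95%

β_Ellery = 0.01183 / 0.01690 = 0.7000
β_Ulmer = 0.00682 / 0.01690 = 0.4036
β_Varden = 0.01851 / 0.01690 = 1.0953
β_Yardley = 0.01475 / 0.01690 = 0.8728
β_P = Σ w_i β_i = 0.06×0.7000 + 0.32×0.4036 + 0.37×1.0953 + 0.25×0.8728 = 0.7946
E(R_P) = R_f + β_P × MRP = 3.93% + 0.7946 × 7.58% = 9.95%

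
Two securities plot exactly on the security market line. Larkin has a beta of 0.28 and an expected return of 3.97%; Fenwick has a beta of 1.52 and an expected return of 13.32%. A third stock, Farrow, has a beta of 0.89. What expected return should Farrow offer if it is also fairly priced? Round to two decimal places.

MRP (SML slope) = (13.32% − 3.97%) / (1.52 − 0.28) = 9.35% / 1.24 = 7.5403%
R_f (intercept) = 3.97% − 0.28 × 7.5403% = 1.8587%
E(R_Farrow) = R_f + β × MRP = 1.8587% + 0.89 × 7.5403% = 8.57%

8.57%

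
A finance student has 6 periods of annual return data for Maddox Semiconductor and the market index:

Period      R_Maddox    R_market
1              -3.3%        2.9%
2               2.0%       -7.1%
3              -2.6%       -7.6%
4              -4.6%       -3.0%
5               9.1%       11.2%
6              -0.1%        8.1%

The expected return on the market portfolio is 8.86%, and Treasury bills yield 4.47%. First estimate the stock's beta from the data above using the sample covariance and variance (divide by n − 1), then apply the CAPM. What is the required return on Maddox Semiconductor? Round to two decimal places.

Mean R_i = (-3.3 + 2.0 − 2.6 − 4.6 + 9.1 − 0.1) / 6 = 0.0833%
Mean R_m = (2.9 − 7.1 − 7.6 − 3.0 + 11.2 + 8.1) / 6 = 0.7500%
Σ(R_i − R̄_i)(R_m − R̄_m) = 110.5250  ⇒  Cov = 110.5250 / 5 = 22.1050
Σ(R_m − R̄_m)² = 313.2550  ⇒  Var(R_m) = 313.2550 / 5 = 62.6510
β = Cov / Var(R_m) = 22.1050 / 62.6510 = 0.3528
MRP = 8.86% − 4.47% = 4.39%
E(R) = R_f + β × MRP = 4.47% + 0.3528 × 4.39% = 6.02%

6.02%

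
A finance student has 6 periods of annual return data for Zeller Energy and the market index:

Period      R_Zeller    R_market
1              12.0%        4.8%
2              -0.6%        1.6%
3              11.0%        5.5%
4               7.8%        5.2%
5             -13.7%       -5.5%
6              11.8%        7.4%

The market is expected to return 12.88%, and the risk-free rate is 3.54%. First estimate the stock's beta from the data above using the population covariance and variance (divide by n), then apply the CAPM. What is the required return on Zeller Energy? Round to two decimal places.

Mean R_i = (12.0 − 0.6 + 11.0 + 7.8 − 13.7 + 11.8) / 6 = 4.7167%
Mean R_m = (4.8 + 1.6 + 5.5 + 5.2 − 5.5 + 7.4) / 6 = 3.1667%
Σ(R_i − R̄_i)(R_m − R̄_m) = 230.7533  ⇒  Cov = 230.7533 / 6 = 38.4589
Σ(R_m − R̄_m)² = 107.7333  ⇒  Var(R_m) = 107.7333 / 6 = 17.9556
β = Cov / Var(R_m) = 38.4589 / 17.9556 = 2.1419
MRP = 12.88% − 3.54% = 9.34%
E(R) = R_f + β × MRP = 3.54% + 2.1419 × 9.34% = 23.55%

23.55%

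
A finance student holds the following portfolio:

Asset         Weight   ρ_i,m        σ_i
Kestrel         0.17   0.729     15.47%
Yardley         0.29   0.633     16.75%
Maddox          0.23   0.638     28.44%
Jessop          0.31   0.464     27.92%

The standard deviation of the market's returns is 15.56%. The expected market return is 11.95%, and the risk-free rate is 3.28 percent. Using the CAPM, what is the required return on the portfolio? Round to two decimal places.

β_Kestrel = 0.729 × 15.47% / 15.56% = 0.7248
β_Yardley = 0.633 × 16.75% / 15.56% = 0.6814
β_Maddox = 0.638 × 28.44% / 15.56% = 1.1661
β_Jessop = 0.464 × 27.92% / 15.56% = 0.8326
β_P = Σ w_i β_i = 0.17×0.7248 + 0.29×0.6814 + 0.23×1.1661 + 0.31×0.8326 = 0.8471
MRP = 11.95% − 3.28% = 8.67%
E(R_P) = R_f + β_P × MRP = 3.28% + 0.8471 × 8.67% = 10.62%

10.62%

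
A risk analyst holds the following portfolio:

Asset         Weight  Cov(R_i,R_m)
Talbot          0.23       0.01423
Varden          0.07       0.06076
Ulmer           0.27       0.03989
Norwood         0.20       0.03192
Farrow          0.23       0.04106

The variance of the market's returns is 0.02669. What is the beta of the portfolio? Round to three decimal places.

β_Talbot = 0.01423 / 0.02669 = 0.5332
β_Varden = 0.06076 / 0.02669 = 2.2765
β_Ulmer = 0.03989 / 0.02669 = 1.4946
β_Norwood = 0.03192 / 0.02669 = 1.1960
β_Farrow = 0.04106 / 0.02669 = 1.5384
β_P = Σ w_i β_i = 0.23×0.5332 + 0.07×2.2765 + 0.27×1.4946 + 0.20×1.1960 + 0.23×1.5384 = 1.2786

1.279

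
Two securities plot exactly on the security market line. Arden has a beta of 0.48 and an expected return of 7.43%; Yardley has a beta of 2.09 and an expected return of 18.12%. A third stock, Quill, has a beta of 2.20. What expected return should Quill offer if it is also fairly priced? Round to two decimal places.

MRP (SML slope) = (18.12% − 7.43%) / (2.09 − 0.48) = 10.69% / 1.61 = 6.6398%
R_f (intercept) = 7.43% − 0.48 × 6.6398% = 4.2429%
E(R_Quill) = R_f + β × MRP = 4.2429% + 2.20 × 6.6398% = 18.85%

18.85%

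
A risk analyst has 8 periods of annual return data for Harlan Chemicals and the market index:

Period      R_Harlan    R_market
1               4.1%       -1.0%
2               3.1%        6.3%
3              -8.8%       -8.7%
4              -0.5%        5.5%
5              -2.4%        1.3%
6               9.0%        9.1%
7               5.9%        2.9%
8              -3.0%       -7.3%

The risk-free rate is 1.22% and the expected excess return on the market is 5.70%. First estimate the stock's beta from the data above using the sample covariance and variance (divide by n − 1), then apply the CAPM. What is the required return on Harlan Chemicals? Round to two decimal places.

5.22%

Mean R_i = (4.1 + 3.1 − 8.8 − 0.5 − 2.4 + 9.0 + 5.9 − 3.0) / 8 = 0.9250%
Mean R_m = (-1.0 + 6.3 − 8.7 + 5.5 + 1.3 + 9.1 + 2.9 − 7.3) / 8 = 1.0125%
Σ(R_i − R̄_i)(R_m − R̄_m) = 199.5375  ⇒  Cov = 199.5375 / 7 = 28.5054
Σ(R_m − R̄_m)² = 284.6288  ⇒  Var(R_m) = 284.6288 / 7 = 40.6613
β = Cov / Var(R_m) = 28.5054 / 40.6613 = 0.7010
E(R) = R_f + β × MRP = 1.22% + 0.7010 × 5.70% = 5.22%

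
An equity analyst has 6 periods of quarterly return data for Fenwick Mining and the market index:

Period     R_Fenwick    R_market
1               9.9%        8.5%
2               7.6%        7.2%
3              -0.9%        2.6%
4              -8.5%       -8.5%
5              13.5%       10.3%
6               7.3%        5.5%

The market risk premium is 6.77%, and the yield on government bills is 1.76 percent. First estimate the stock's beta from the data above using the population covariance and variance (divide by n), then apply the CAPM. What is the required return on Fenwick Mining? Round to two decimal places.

Mean R_i = (9.9 + 7.6 − 0.9 − 8.5 + 13.5 + 7.3) / 6 = 4.8167%
Mean R_m = (8.5 + 7.2 + 2.6 − 8.5 + 10.3 + 5.5) / 6 = 4.2667%
Σ(R_i − R̄_i)(R_m − R̄_m) = 264.6733  ⇒  Cov = 264.6733 / 6 = 44.1122
Σ(R_m − R̄_m)² = 230.2133  ⇒  Var(R_m) = 230.2133 / 6 = 38.3689
β = Cov / Var(R_m) = 44.1122 / 38.3689 = 1.1497
E(R) = R_f + β × MRP = 1.76% + 1.1497 × 6.77% = 9.54%

9.54%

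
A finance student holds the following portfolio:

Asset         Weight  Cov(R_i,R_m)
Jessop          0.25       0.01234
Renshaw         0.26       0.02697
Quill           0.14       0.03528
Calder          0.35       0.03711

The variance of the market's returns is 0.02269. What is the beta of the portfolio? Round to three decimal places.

1.235

β_Jessop = 0.01234 / 0.02269 = 0.5439
β_Renshaw = 0.02697 / 0.02269 = 1.1886
β_Quill = 0.03528 / 0.02269 = 1.5549
β_Calder = 0.03711 / 0.02269 = 1.6355
β_P = Σ w_i β_i = 0.25×0.5439 + 0.26×1.1886 + 0.14×1.5549 + 0.35×1.6355 = 1.2351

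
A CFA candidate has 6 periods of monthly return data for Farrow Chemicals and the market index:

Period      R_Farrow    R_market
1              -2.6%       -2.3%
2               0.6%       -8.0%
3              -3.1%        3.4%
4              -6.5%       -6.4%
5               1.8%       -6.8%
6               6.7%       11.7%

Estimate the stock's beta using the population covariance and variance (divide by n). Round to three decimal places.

0.321

Mean R_i = (-2.6 + 0.6 − 3.1 − 6.5 + 1.8 + 6.7) / 6 = -0.5167%
Mean R_m = (-2.3 − 8.0 + 3.4 − 6.4 − 6.8 + 11.7) / 6 = -1.4000%
Σ(R_i − R̄_i)(R_m − R̄_m) = 94.0500  ⇒  Cov = 94.0500 / 6 = 15.6750
Σ(R_m − R̄_m)² = 293.1800  ⇒  Var(R_m) = 293.1800 / 6 = 48.8633
β = Cov / Var(R_m) = 15.6750 / 48.8633 = 0.3208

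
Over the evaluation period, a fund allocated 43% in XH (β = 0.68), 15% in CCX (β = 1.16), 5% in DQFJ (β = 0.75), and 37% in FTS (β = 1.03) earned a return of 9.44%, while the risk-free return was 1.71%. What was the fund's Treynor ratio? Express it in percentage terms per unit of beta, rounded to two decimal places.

8.73%

β_P = 0.43×0.68 + 0.15×1.16 + 0.05×0.75 + 0.37×1.03 = 0.8850
Treynor = (R_P − R_f) / β_P = (9.44% − 1.71%) / 0.8850 = 7.73% / 0.8850 = 8.73%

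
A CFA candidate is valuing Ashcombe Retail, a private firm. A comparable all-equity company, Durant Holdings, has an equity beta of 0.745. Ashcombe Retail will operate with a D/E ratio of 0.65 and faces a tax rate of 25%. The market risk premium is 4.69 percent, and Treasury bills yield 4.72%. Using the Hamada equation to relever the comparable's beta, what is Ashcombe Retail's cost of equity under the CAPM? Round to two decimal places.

β_L = β_U × [1 + (1 − t)(D/E)] = 0.745 × [1 + (1 − 0.25) × 0.65]
    = 0.745 × [1 + 0.75 × 0.65] = 0.745 × 1.4875 = 1.1082
E(R) = R_f + β_L × MRP = 4.72% + 1.1082 × 4.69% = 9.92%

9.92%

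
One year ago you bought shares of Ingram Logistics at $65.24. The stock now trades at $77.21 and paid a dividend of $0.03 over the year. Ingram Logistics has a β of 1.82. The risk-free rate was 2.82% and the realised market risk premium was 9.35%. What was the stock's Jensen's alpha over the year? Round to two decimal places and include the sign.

-1.44%

Realised HPR = (P1 + D1 − P0) / P0 = (77.21 + 0.03 − 65.24) / 65.24 = 12.00 / 65.24 = 18.3936%
CAPM required = R_f + β·MRP = 2.82% + 1.82 × 9.35% = 19.8370%
α = realised − required = 18.3936% − 19.8370% = -1.44%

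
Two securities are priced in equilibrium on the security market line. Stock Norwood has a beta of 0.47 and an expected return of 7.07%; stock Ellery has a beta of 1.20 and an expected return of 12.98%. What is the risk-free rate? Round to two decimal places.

3.26%

Both satisfy E(R) = R_f + β·MRP, so the slope of the SML is
MRP = (12.98% − 7.07%) / (1.20 − 0.47) = 5.91% / 0.73 = 8.0959%
R_f = E(R_Norwood) − β_Norwood·MRP = 7.07% − 0.47 × 8.0959% = 3.2649%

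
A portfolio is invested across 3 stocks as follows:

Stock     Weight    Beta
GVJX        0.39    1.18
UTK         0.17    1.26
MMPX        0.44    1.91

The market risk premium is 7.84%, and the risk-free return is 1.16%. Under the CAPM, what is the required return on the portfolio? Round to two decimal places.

13.04%

β_P = Σ w_i β_i = 0.39×1.18 + 0.17×1.26 + 0.44×1.91 = 1.5148
E(R_P) = R_f + β_P × MRP = 1.16% + 1.5148 × 7.84% = 13.04%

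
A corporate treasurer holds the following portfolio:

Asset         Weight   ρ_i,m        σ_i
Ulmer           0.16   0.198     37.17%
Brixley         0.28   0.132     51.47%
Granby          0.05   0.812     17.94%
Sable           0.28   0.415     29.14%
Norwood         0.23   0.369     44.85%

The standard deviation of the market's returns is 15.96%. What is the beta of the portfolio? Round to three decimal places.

0.689

β_Ulmer = 0.198 × 37.17% / 15.96% = 0.4611
β_Brixley = 0.132 × 51.47% / 15.96% = 0.4257
β_Granby = 0.812 × 17.94% / 15.96% = 0.9127
β_Sable = 0.415 × 29.14% / 15.96% = 0.7577
β_Norwood = 0.369 × 44.85% / 15.96% = 1.0369
β_P = Σ w_i β_i = 0.16×0.4611 + 0.28×0.4257 + 0.05×0.9127 + 0.28×0.7577 + 0.23×1.0369 = 0.6893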